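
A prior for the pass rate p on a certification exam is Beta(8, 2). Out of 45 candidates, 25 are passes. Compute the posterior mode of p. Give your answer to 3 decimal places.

Prior: Beta(8, 2).
Data: 25 successes in 45 trials. The binomial likelihood contributes p^25(1−p)^20, so the posterior is Beta(8+25, 2+20) = Beta(33, 22).
For Beta(a, b) with a, b > 1 the mode is (a−1)/(a+b−2) = 32/53 ≈ 0.604.

p̂_MAP = 0.604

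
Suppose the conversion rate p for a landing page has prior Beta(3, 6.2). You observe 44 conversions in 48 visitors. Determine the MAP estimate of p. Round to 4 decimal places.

Prior: Beta(3, 6.2).
Data: 44 successes in 48 trials. The binomial likelihood contributes p^44(1−p)^4, so the posterior is Beta(3+44, 6.2+4) = Beta(47, 10.2).
For Beta(a, b) with a, b > 1 the mode is (a−1)/(a+b−2) = 46/55.2 ≈ 0.8333.

p̂_MAP = 0.8333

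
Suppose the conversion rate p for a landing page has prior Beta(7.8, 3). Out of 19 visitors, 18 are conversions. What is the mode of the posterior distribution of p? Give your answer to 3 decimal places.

p̂_MAP = 0.892

Prior: Beta(7.8, 3).
Data: 18 successes in 19 trials. The binomial likelihood contributes p^18(1−p)^1, so the posterior is Beta(7.8+18, 3+1) = Beta(25.8, 4).
For Beta(a, b) with a, b > 1 the mode is (a−1)/(a+b−2) = 24.8/27.8 ≈ 0.892.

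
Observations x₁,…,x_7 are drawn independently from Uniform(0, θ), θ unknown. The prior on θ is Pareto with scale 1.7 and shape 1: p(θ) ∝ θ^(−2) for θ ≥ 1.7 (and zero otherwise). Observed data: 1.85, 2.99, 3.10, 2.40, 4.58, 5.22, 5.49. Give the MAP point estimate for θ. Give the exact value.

The Uniform(0, θ) likelihood is θ^(−n) for θ ≥ max(xᵢ), zero otherwise. Here max(xᵢ) = 5.49.
Posterior ∝ θ^(−2) · θ^(−7) = θ^(−9) on θ ≥ max(1.7, 5.49) = 5.49.
This density is strictly decreasing in θ, so the posterior mode lies at the lower boundary of the support.

θ̂_MAP = 5.49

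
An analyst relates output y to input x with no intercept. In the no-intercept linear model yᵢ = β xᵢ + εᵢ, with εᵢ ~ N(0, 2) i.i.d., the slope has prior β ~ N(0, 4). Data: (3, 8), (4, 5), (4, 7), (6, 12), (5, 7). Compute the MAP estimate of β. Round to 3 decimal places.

log p(β | y) = −Σ(yᵢ − βxᵢ)²/(2·2) − β²/(2·4) + const.
Setting the derivative to zero: Σxᵢ(yᵢ − βxᵢ)/2 − β/4 = 0, so β = Σxᵢyᵢ / (Σxᵢ² + σ²/τ²).
Σxᵢyᵢ = 3·8 + 4·5 + 4·7 + 6·12 + 5·7 = 179; Σxᵢ² = 102; σ²/τ² = 0.5.
β̂_MAP = 179 / (102 + 0.5) = 179/102.5 ≈ 1.746.

β̂_MAP = 1.746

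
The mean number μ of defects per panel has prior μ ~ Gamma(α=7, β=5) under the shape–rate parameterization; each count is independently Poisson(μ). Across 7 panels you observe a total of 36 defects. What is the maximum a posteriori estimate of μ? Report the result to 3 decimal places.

μ̂_MAP = 3.500

Σxᵢ = 36, n = 7.
Posterior ∝ μ^6e^(−5μ) · μ^36e^(−7μ) = μ^42e^(−12μ), i.e. Gamma(shape=43, rate=12).
The mode of a Gamma(a, b) with a ≥ 1 (shape–rate) is (a−1)/b = 42/12 ≈ 3.500.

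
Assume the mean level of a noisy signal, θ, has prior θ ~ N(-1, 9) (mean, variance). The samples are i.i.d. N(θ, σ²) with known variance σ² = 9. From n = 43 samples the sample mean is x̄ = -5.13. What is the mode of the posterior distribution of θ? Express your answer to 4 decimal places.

θ̂_MAP = -5.0361

n = 43, x̄ = -5.13.
For a Normal prior and Normal likelihood with known variance, the posterior is Normal; its mode equals its mean, the precision-weighted average.
Prior precision 1/σ₀² = 1/9; data precision n/σ² = 43/9.
θ̂ = ((1/9)·(-1) + (43/9)·(-5.13)) / (1/9 + 43/9) = (-22159/900)/(44/9) = -22159/4400 ≈ -5.0361.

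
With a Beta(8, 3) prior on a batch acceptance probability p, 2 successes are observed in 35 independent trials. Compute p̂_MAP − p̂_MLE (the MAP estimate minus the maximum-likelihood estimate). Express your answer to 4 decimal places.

Posterior is Beta(10, 36); MAP = (10−1)/(46−2) = 9/44 ≈ 0.20455.
MLE ignores the prior: p̂_MLE = k/n = 2/35 ≈ 0.05714.
Difference = 9/44 − 2/35 = 227/1540 ≈ 0.1474.

MAP − MLE = 0.1474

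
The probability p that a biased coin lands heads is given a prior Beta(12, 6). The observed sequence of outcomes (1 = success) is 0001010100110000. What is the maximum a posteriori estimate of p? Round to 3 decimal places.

p̂_MAP = 0.500

Prior: Beta(12, 6).
Data: 5 successes in 16 trials (from the sequence). The binomial likelihood contributes p^5(1−p)^11, so the posterior is Beta(12+5, 6+11) = Beta(17, 17).
For Beta(a, b) with a, b > 1 the mode is (a−1)/(a+b−2) = 16/32 ≈ 0.500.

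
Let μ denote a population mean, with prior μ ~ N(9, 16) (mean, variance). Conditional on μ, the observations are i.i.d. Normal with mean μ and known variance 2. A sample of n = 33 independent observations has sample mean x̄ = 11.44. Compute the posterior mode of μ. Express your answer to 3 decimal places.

n = 33, x̄ = 11.44.
For a Normal prior and Normal likelihood with known variance, the posterior is Normal; its mode equals its mean, the precision-weighted average.
Prior precision 1/σ₀² = 1/16 = 0.0625; data precision n/σ² = 33/2 = 16.5.
μ̂ = (0.0625·9 + 16.5·11.44) / (0.0625 + 16.5) = 189.3225/16.5625 = 75729/6625 ≈ 11.431.

μ̂_MAP = 11.431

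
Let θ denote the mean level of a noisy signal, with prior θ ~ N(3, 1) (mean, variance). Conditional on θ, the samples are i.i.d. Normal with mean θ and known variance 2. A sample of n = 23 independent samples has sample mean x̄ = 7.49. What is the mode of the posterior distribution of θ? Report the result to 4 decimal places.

n = 23, x̄ = 7.49.
For a Normal prior and Normal likelihood with known variance, the posterior is Normal; its mode equals its mean, the precision-weighted average.
Prior precision 1/σ₀² = 1/1 = 1; data precision n/σ² = 23/2 = 11.5.
θ̂ = (1·3 + 11.5·7.49) / (1 + 11.5) = 89.135/12.5 = 7.1308.

θ̂_MAP = 7.1308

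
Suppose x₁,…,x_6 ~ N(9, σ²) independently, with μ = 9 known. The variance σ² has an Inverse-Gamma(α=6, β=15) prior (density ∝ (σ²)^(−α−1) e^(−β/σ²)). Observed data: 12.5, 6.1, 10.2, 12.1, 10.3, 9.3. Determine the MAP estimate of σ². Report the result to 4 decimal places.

σ̂²_MAP = 3.1745

Sum of squared deviations about the known mean: SS = (12.5−9)² + (6.1−9)² + (10.2−9)² + (12.1−9)² + (10.3−9)² + (9.3−9)² = 33.49.
The Normal likelihood contributes (σ²)^(−n/2) exp(−SS/(2σ²)), so the posterior is Inverse-Gamma(α + n/2, β + SS/2) = Inverse-Gamma(9, 31.745).
The mode of Inverse-Gamma(a, b) is b/(a+1) = 31.745/10 ≈ 3.1745.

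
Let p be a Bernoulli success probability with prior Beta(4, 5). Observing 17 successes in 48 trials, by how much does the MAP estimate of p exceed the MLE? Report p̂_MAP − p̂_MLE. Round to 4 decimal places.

MAP − MLE = 0.0095

Posterior is Beta(21, 36); MAP = (21−1)/(57−2) = 20/55 ≈ 0.36364.
MLE ignores the prior: p̂_MLE = k/n = 17/48 ≈ 0.35417.
Difference = 20/55 − 17/48 = 5/528 ≈ 0.0095.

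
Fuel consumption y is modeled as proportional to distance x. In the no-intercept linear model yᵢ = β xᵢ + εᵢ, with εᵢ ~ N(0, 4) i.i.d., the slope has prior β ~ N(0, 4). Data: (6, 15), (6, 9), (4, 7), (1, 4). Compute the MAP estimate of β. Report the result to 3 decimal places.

β̂_MAP = 1.956

log p(β | y) = −Σ(yᵢ − βxᵢ)²/(2·4) − β²/(2·4) + const.
Setting the derivative to zero: Σxᵢ(yᵢ − βxᵢ)/4 − β/4 = 0, so β = Σxᵢyᵢ / (Σxᵢ² + σ²/τ²).
Σxᵢyᵢ = 6·15 + 6·9 + 4·7 + 1·4 = 176; Σxᵢ² = 89; σ²/τ² = 1.
β̂_MAP = 176 / (89 + 1) = 176/90 ≈ 1.956.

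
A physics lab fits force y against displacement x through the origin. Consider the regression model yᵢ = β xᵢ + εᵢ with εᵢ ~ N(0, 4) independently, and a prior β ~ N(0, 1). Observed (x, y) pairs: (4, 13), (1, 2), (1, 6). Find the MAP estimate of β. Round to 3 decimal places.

β̂_MAP = 2.727

log p(β | y) = −Σ(yᵢ − βxᵢ)²/(2·4) − β²/(2·1) + const.
Setting the derivative to zero: Σxᵢ(yᵢ − βxᵢ)/4 − β/1 = 0, so β = Σxᵢyᵢ / (Σxᵢ² + σ²/τ²).
Σxᵢyᵢ = 4·13 + 1·2 + 1·6 = 60; Σxᵢ² = 18; σ²/τ² = 4.
β̂_MAP = 60 / (18 + 4) = 60/22 ≈ 2.727.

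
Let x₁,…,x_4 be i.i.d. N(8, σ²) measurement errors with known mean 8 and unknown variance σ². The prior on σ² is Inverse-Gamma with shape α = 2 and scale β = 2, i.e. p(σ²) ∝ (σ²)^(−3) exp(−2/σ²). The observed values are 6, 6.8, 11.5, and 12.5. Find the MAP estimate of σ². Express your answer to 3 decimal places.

σ̂²_MAP = 4.194

Sum of squared deviations about the known mean: SS = (6−8)² + (6.8−8)² + (11.5−8)² + (12.5−8)² = 37.94.
The Normal likelihood contributes (σ²)^(−n/2) exp(−SS/(2σ²)), so the posterior is Inverse-Gamma(α + n/2, β + SS/2) = Inverse-Gamma(4, 20.97).
The mode of Inverse-Gamma(a, b) is b/(a+1) = 20.97/5 ≈ 4.194.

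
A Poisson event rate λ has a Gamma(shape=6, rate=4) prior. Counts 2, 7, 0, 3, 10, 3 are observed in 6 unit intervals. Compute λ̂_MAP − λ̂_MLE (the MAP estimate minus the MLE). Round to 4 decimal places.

Σxᵢ = 25. Posterior is Gamma(31, 10); MAP = (31−1)/10 = 30/10 ≈ 3.00000.
MLE = x̄ = 25/6 ≈ 4.16667.
Difference = 30/10 − 25/6 = -7/6 ≈ -1.1667.

MAP − MLE = -1.1667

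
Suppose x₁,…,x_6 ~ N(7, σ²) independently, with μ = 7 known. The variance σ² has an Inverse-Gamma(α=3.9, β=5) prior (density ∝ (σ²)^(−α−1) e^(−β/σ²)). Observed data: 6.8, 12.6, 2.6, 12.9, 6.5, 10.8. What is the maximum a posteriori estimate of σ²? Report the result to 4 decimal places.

Sum of squared deviations about the known mean: SS = (6.8−7)² + (12.6−7)² + (2.6−7)² + (12.9−7)² + (6.5−7)² + (10.8−7)² = 100.26.
The Normal likelihood contributes (σ²)^(−n/2) exp(−SS/(2σ²)), so the posterior is Inverse-Gamma(α + n/2, β + SS/2) = Inverse-Gamma(6.9, 55.13).
The mode of Inverse-Gamma(a, b) is b/(a+1) = 55.13/7.9 ≈ 6.9785.

σ̂²_MAP = 6.9785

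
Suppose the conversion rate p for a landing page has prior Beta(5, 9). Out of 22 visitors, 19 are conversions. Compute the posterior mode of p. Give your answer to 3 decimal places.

p̂_MAP = 0.676

Prior: Beta(5, 9).
Data: 19 successes in 22 trials. The binomial likelihood contributes p^19(1−p)^3, so the posterior is Beta(5+19, 9+3) = Beta(24, 12).
For Beta(a, b) with a, b > 1 the mode is (a−1)/(a+b−2) = 23/34 ≈ 0.676.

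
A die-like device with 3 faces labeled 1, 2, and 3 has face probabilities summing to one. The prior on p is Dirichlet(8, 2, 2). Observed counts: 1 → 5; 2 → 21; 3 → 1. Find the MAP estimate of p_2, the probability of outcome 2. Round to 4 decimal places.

The posterior is Dirichlet(αᵢ + nᵢ) = Dirichlet(13, 23, 3).
For a Dirichlet(a₁,…,a_K) with all aᵢ > 1, the mode has j-th component (aⱼ − 1)/(Σaᵢ − K).
Here Σaᵢ = 39 and K = 3, so p_2 = (23 − 1)/(39 − 3) = 22/36 ≈ 0.6111.

MAP estimate: 0.6111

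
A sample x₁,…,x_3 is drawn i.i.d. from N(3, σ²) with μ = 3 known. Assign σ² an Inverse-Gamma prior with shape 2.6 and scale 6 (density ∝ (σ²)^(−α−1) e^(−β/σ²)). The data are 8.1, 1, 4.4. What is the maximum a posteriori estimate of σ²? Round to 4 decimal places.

Sum of squared deviations about the known mean: SS = (8.1−3)² + (1−3)² + (4.4−3)² = 31.97.
The Normal likelihood contributes (σ²)^(−n/2) exp(−SS/(2σ²)), so the posterior is Inverse-Gamma(α + n/2, β + SS/2) = Inverse-Gamma(4.1, 21.985).
The mode of Inverse-Gamma(a, b) is b/(a+1) = 21.985/5.1 ≈ 4.3108.

σ̂²_MAP = 4.3108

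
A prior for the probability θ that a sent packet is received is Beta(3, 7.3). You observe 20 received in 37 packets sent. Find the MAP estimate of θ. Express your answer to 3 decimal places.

Prior: Beta(3, 7.3).
Data: 20 successes in 37 trials. The binomial likelihood contributes θ^20(1−θ)^17, so the posterior is Beta(3+20, 7.3+17) = Beta(23, 24.3).
For Beta(a, b) with a, b > 1 the mode is (a−1)/(a+b−2) = 22/45.3 ≈ 0.486.

θ̂_MAP = 0.486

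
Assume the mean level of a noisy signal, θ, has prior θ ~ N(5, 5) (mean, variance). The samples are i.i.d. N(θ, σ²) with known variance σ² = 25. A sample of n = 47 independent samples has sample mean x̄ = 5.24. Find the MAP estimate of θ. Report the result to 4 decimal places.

θ̂_MAP = 5.2169

n = 47, x̄ = 5.24.
For a Normal prior and Normal likelihood with known variance, the posterior is Normal; its mode equals its mean, the precision-weighted average.
Prior precision 1/σ₀² = 1/5 = 0.2; data precision n/σ² = 47/25 = 1.88.
θ̂ = (0.2·5 + 1.88·5.24) / (0.2 + 1.88) = 10.8512/2.08 = 3391/650 ≈ 5.2169.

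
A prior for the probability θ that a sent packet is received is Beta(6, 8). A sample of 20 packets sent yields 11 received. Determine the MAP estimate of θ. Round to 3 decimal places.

θ̂_MAP = 0.500

Prior: Beta(6, 8).
Data: 11 successes in 20 trials. The binomial likelihood contributes θ^11(1−θ)^9, so the posterior is Beta(6+11, 8+9) = Beta(17, 17).
For Beta(a, b) with a, b > 1 the mode is (a−1)/(a+b−2) = 16/32 ≈ 0.500.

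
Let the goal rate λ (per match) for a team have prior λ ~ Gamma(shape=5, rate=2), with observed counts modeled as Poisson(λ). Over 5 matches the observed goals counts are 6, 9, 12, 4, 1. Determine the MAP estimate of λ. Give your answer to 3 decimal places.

λ̂_MAP = 5.143

Σxᵢ = 6+9+12+4+1 = 32, with n = 5.
Posterior ∝ λ^4e^(−2λ) · λ^32e^(−5λ) = λ^36e^(−7λ), i.e. Gamma(shape=37, rate=7).
The mode of a Gamma(a, b) with a ≥ 1 (shape–rate) is (a−1)/b = 36/7 ≈ 5.143.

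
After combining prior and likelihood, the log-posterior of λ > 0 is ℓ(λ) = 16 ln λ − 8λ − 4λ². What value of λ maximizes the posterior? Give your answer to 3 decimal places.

λ̂_MAP = 1.000

ℓ'(λ) = 16/λ − 8 − 8λ. Setting this to zero and multiplying by λ: 8λ² + 8λ − 16 = 0.
λ = (−8 + √(8² + 4·8·16)) / (2·8) = (−8 + √576) / 16 = (−8 + 24)/16 = 1.
ℓ''(λ) = −16/λ² − 8 < 0, confirming a maximum.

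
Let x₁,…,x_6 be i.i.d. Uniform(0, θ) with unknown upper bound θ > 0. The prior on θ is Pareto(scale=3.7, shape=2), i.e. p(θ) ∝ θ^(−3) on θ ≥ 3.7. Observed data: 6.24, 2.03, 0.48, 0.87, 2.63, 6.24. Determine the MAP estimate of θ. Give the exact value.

The Uniform(0, θ) likelihood is θ^(−n) for θ ≥ max(xᵢ), zero otherwise. Here max(xᵢ) = 6.24.
Posterior ∝ θ^(−3) · θ^(−6) = θ^(−9) on θ ≥ max(3.7, 6.24) = 6.24.
This density is strictly decreasing in θ, so the posterior mode lies at the lower boundary of the support.

θ̂_MAP = 6.24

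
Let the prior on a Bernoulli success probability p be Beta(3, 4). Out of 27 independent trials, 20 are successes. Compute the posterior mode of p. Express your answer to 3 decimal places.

p̂_MAP = 0.688

Prior: Beta(3, 4).
Data: 20 successes in 27 trials. The binomial likelihood contributes p^20(1−p)^7, so the posterior is Beta(3+20, 4+7) = Beta(23, 11).
For Beta(a, b) with a, b > 1 the mode is (a−1)/(a+b−2) = 22/32 ≈ 0.688.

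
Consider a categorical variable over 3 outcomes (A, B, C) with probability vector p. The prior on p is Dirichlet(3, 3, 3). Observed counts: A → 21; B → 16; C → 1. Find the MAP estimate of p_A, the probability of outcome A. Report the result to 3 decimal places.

The posterior is Dirichlet(αᵢ + nᵢ) = Dirichlet(24, 19, 4).
For a Dirichlet(a₁,…,a_K) with all aᵢ > 1, the mode has j-th component (aⱼ − 1)/(Σaᵢ − K).
Here Σaᵢ = 47 and K = 3, so p_A = (24 − 1)/(47 − 3) = 23/44 ≈ 0.523.

MAP estimate of p_A = 0.523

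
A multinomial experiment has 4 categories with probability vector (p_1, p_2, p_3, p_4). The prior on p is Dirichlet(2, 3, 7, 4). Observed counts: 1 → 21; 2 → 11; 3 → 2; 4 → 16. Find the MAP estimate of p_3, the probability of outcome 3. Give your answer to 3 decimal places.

MAP estimate: 0.129

The posterior is Dirichlet(αᵢ + nᵢ) = Dirichlet(23, 14, 9, 20).
For a Dirichlet(a₁,…,a_K) with all aᵢ > 1, the mode has j-th component (aⱼ − 1)/(Σaᵢ − K).
Here Σaᵢ = 66 and K = 4, so p_3 = (9 − 1)/(66 − 4) = 8/62 ≈ 0.129.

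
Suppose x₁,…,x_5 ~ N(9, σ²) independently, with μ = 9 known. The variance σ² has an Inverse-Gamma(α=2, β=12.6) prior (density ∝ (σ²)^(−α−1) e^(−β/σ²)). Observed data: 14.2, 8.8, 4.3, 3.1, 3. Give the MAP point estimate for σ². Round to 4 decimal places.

Sum of squared deviations about the known mean: SS = (14.2−9)² + (8.8−9)² + (4.3−9)² + (3.1−9)² + (3−9)² = 119.98.
The Normal likelihood contributes (σ²)^(−n/2) exp(−SS/(2σ²)), so the posterior is Inverse-Gamma(α + n/2, β + SS/2) = Inverse-Gamma(4.5, 72.59).
The mode of Inverse-Gamma(a, b) is b/(a+1) = 72.59/5.5 ≈ 13.1982.

σ̂²_MAP = 13.1982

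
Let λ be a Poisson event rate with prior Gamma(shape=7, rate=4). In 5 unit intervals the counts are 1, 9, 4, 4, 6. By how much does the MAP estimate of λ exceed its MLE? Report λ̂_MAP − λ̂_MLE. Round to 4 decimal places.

Σxᵢ = 24. Posterior is Gamma(31, 9); MAP = (31−1)/9 = 30/9 ≈ 3.33333.
MLE = x̄ = 24/5 ≈ 4.80000.
Difference = 30/9 − 24/5 = -22/15 ≈ -1.4667.

MAP − MLE = -1.4667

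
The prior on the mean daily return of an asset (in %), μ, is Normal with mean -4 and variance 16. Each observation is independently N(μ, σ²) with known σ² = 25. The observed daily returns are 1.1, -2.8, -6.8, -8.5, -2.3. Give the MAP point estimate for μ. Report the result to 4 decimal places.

μ̂_MAP = -3.8933

n = 5; x̄ = (1.1 + (-2.8) + (-6.8) + (-8.5) + (-2.3))/5 = -19.3/5 = -3.86.
For a Normal prior and Normal likelihood with known variance, the posterior is Normal; its mode equals its mean, the precision-weighted average.
Prior precision 1/σ₀² = 1/16 = 0.0625; data precision n/σ² = 5/25 = 0.2.
μ̂ = (0.0625·(-4) + 0.2·(-3.86)) / (0.0625 + 0.2) = (-1.022)/0.2625 = -292/75 ≈ -3.8933.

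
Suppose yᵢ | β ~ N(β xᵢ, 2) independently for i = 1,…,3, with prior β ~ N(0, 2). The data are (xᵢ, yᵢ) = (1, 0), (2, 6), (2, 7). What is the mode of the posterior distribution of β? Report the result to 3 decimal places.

β̂_MAP = 2.600

log p(β | y) = −Σ(yᵢ − βxᵢ)²/(2·2) − β²/(2·2) + const.
Setting the derivative to zero: Σxᵢ(yᵢ − βxᵢ)/2 − β/2 = 0, so β = Σxᵢyᵢ / (Σxᵢ² + σ²/τ²).
Σxᵢyᵢ = 1·0 + 2·6 + 2·7 = 26; Σxᵢ² = 9; σ²/τ² = 1.
β̂_MAP = 26 / (9 + 1) = 26/10 ≈ 2.600.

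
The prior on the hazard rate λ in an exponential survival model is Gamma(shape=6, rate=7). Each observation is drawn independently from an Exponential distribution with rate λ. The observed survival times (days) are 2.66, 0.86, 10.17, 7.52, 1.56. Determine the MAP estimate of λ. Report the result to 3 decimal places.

The Exponential(rate=λ) likelihood is ∝ λ^n e^(−λΣtᵢ). Here n = 5 and Σtᵢ = 2.66 + 0.86 + 10.17 + 7.52 + 1.56 = 22.77.
Posterior ∝ λ^5e^(−7λ) · λ^5e^(−22.77λ) = λ^10e^(−29.77λ), i.e. Gamma(11, 29.77).
Mode = (a−1)/b = 10/29.77 ≈ 0.336.

λ̂_MAP = 0.336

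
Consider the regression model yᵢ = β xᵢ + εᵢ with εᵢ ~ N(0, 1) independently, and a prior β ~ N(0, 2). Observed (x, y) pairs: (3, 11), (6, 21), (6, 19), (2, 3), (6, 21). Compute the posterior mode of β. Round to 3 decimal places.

log p(β | y) = −Σ(yᵢ − βxᵢ)²/(2·1) − β²/(2·2) + const.
Setting the derivative to zero: Σxᵢ(yᵢ − βxᵢ)/1 − β/2 = 0, so β = Σxᵢyᵢ / (Σxᵢ² + σ²/τ²).
Σxᵢyᵢ = 3·11 + 6·21 + 6·19 + 2·3 + 6·21 = 405; Σxᵢ² = 121; σ²/τ² = 0.5.
β̂_MAP = 405 / (121 + 0.5) = 405/121.5 ≈ 3.333.

β̂_MAP = 3.333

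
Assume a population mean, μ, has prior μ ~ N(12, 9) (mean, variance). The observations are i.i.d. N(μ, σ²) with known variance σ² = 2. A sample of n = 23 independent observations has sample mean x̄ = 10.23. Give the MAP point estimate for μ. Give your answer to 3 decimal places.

n = 23, x̄ = 10.23.
For a Normal prior and Normal likelihood with known variance, the posterior is Normal; its mode equals its mean, the precision-weighted average.
Prior precision 1/σ₀² = 1/9; data precision n/σ² = 23/2 = 11.5.
μ̂ = ((1/9)·12 + 11.5·10.23) / (1/9 + 11.5) = (71387/600)/(209/18) = 214161/20900 ≈ 10.247.

μ̂_MAP = 10.247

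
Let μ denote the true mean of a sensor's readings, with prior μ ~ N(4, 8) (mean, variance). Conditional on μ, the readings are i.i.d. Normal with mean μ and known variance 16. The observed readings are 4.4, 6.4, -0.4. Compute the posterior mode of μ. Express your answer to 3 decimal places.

μ̂_MAP = 3.680

n = 3; x̄ = (4.4 + 6.4 + (-0.4))/3 = 10.4/3 = 52/15 ≈ 3.4667.
For a Normal prior and Normal likelihood with known variance, the posterior is Normal; its mode equals its mean, the precision-weighted average.
Prior precision 1/σ₀² = 1/8 = 0.125; data precision n/σ² = 3/16 = 0.1875.
μ̂ = (0.125·4 + 0.1875·(52/15)) / (0.125 + 0.1875) = 1.15/0.3125 = 3.680.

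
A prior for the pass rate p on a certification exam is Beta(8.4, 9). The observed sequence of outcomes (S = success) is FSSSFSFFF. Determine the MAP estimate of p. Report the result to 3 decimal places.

p̂_MAP = 0.467

Prior: Beta(8.4, 9).
Data: 4 successes in 9 trials (from the sequence). The binomial likelihood contributes p^4(1−p)^5, so the posterior is Beta(8.4+4, 9+5) = Beta(12.4, 14).
For Beta(a, b) with a, b > 1 the mode is (a−1)/(a+b−2) = 11.4/24.4 ≈ 0.467.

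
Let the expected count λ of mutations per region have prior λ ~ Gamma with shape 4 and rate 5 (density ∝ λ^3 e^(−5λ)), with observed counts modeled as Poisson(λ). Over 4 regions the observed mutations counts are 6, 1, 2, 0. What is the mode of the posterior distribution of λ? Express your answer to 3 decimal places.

λ̂_MAP = 1.333

Σxᵢ = 6+1+2+0 = 9, with n = 4.
Posterior ∝ λ^3e^(−5λ) · λ^9e^(−4λ) = λ^12e^(−9λ), i.e. Gamma(shape=13, rate=9).
The mode of a Gamma(a, b) with a ≥ 1 (shape–rate) is (a−1)/b = 12/9 ≈ 1.333.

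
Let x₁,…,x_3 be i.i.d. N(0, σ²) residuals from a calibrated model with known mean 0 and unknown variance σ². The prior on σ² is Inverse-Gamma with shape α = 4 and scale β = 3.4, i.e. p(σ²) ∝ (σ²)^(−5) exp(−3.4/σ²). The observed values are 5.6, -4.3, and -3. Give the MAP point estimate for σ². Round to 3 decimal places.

σ̂²_MAP = 5.050

Sum of squared deviations about the known mean: SS = (5.6−0)² + (-4.3−0)² + (-3−0)² = 58.85.
The Normal likelihood contributes (σ²)^(−n/2) exp(−SS/(2σ²)), so the posterior is Inverse-Gamma(α + n/2, β + SS/2) = Inverse-Gamma(5.5, 32.825).
The mode of Inverse-Gamma(a, b) is b/(a+1) = 32.825/6.5 ≈ 5.050.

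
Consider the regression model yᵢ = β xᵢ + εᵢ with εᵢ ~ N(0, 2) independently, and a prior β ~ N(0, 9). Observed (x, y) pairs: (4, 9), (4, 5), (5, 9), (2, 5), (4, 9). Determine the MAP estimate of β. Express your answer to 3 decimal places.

log p(β | y) = −Σ(yᵢ − βxᵢ)²/(2·2) − β²/(2·9) + const.
Setting the derivative to zero: Σxᵢ(yᵢ − βxᵢ)/2 − β/9 = 0, so β = Σxᵢyᵢ / (Σxᵢ² + σ²/τ²).
Σxᵢyᵢ = 4·9 + 4·5 + 5·9 + 2·5 + 4·9 = 147; Σxᵢ² = 77; σ²/τ² = 2/9.
β̂_MAP = 147 / (77 + 2/9) = 147/(695/9) = 1323/695 ≈ 1.904.

β̂_MAP = 1.904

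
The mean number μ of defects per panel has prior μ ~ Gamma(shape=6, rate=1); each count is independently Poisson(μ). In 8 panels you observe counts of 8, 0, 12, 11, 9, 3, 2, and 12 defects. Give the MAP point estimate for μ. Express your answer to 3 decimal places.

Σxᵢ = 8+0+12+11+9+3+2+12 = 57, with n = 8.
Posterior ∝ μ^5e^(−1μ) · μ^57e^(−8μ) = μ^62e^(−9μ), i.e. Gamma(shape=63, rate=9).
The mode of a Gamma(a, b) with a ≥ 1 (shape–rate) is (a−1)/b = 62/9 ≈ 6.889.

μ̂_MAP = 6.889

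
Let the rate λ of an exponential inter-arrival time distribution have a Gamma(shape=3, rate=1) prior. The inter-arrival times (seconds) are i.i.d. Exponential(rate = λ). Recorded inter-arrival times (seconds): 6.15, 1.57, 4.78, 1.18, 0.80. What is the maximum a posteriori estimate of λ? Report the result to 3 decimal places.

The Exponential(rate=λ) likelihood is ∝ λ^n e^(−λΣtᵢ). Here n = 5 and Σtᵢ = 6.15 + 1.57 + 4.78 + 1.18 + 0.80 = 14.48.
Posterior ∝ λ^2e^(−1λ) · λ^5e^(−14.48λ) = λ^7e^(−15.48λ), i.e. Gamma(8, 15.48).
Mode = (a−1)/b = 7/15.48 ≈ 0.452.

λ̂_MAP = 0.452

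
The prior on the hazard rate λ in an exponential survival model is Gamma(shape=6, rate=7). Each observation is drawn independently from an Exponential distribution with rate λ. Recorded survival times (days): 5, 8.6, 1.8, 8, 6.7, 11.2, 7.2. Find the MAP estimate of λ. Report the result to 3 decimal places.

The Exponential(rate=λ) likelihood is ∝ λ^n e^(−λΣtᵢ). Here n = 7 and Σtᵢ = 5 + 8.6 + 1.8 + 8 + 6.7 + 11.2 + 7.2 = 48.5.
Posterior ∝ λ^5e^(−7λ) · λ^7e^(−48.5λ) = λ^12e^(−55.5λ), i.e. Gamma(13, 55.5).
Mode = (a−1)/b = 12/55.5 ≈ 0.216.

λ̂_MAP = 0.216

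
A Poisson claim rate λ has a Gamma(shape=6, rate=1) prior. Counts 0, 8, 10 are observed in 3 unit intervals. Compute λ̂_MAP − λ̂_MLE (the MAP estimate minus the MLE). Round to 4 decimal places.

MAP − MLE = -0.2500

Σxᵢ = 18. Posterior is Gamma(24, 4); MAP = (24−1)/4 = 23/4 ≈ 5.75000.
MLE = x̄ = 18/3 ≈ 6.00000.
Difference = 23/4 − 18/3 = -1/4 ≈ -0.2500.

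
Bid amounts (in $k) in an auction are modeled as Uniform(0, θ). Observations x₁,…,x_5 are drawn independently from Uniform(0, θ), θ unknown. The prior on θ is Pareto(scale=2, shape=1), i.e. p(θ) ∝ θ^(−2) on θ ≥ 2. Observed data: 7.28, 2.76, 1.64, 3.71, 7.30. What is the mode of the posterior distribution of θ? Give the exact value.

θ̂_MAP = 7.30

The Uniform(0, θ) likelihood is θ^(−n) for θ ≥ max(xᵢ), zero otherwise. Here max(xᵢ) = 7.30.
Posterior ∝ θ^(−2) · θ^(−5) = θ^(−7) on θ ≥ max(2, 7.30) = 7.30.
This density is strictly decreasing in θ, so the posterior mode lies at the lower boundary of the support.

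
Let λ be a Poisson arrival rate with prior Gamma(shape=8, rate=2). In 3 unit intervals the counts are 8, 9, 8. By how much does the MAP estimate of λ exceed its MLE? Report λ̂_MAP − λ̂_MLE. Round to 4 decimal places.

MAP − MLE = -1.9333

Σxᵢ = 25. Posterior is Gamma(33, 5); MAP = (33−1)/5 = 32/5 ≈ 6.40000.
MLE = x̄ = 25/3 ≈ 8.33333.
Difference = 32/5 − 25/3 = -29/15 ≈ -1.9333.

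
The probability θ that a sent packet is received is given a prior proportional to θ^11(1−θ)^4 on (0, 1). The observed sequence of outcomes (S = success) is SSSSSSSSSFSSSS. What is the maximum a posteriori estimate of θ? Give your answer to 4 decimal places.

θ̂_MAP = 0.8276

The prior density ∝ θ^11(1−θ)^4 is the kernel of Beta(12, 5).
Data: 13 successes in 14 trials (from the sequence). The binomial likelihood contributes θ^13(1−θ)^1, so the posterior is Beta(12+13, 5+1) = Beta(25, 6).
For Beta(a, b) with a, b > 1 the mode is (a−1)/(a+b−2) = 24/29 ≈ 0.8276.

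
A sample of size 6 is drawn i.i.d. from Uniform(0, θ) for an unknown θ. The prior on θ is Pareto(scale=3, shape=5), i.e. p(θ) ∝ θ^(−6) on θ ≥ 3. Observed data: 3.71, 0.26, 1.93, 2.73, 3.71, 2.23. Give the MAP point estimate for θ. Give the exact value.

The Uniform(0, θ) likelihood is θ^(−n) for θ ≥ max(xᵢ), zero otherwise. Here max(xᵢ) = 3.71.
Posterior ∝ θ^(−6) · θ^(−6) = θ^(−12) on θ ≥ max(3, 3.71) = 3.71.
This density is strictly decreasing in θ, so the posterior mode lies at the lower boundary of the support.

θ̂_MAP = 3.71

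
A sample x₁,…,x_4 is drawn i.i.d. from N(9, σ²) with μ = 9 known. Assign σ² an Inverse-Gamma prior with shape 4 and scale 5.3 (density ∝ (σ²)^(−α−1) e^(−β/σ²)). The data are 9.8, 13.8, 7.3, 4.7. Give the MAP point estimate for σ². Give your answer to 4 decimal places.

σ̂²_MAP = 3.9757

Sum of squared deviations about the known mean: SS = (9.8−9)² + (13.8−9)² + (7.3−9)² + (4.7−9)² = 45.06.
The Normal likelihood contributes (σ²)^(−n/2) exp(−SS/(2σ²)), so the posterior is Inverse-Gamma(α + n/2, β + SS/2) = Inverse-Gamma(6, 27.83).
The mode of Inverse-Gamma(a, b) is b/(a+1) = 27.83/7 ≈ 3.9757.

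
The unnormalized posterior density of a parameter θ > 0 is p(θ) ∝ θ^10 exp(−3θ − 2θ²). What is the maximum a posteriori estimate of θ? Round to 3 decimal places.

θ̂_MAP = 1.250

ℓ'(θ) = 10/θ − 3 − 4θ. Setting this to zero and multiplying by θ: 4θ² + 3θ − 10 = 0.
θ = (−3 + √(3² + 4·4·10)) / (2·4) = (−3 + √169) / 8 = (−3 + 13)/8 = 5/4.
ℓ''(θ) = −10/θ² − 4 < 0, confirming a maximum.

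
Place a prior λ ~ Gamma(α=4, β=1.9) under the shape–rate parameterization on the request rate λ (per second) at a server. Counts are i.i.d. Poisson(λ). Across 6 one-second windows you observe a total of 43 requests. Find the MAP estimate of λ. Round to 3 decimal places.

λ̂_MAP = 5.823

Σxᵢ = 43, n = 6.
Posterior ∝ λ^3e^(−1.9λ) · λ^43e^(−6λ) = λ^46e^(−7.9λ), i.e. Gamma(shape=47, rate=7.9).
The mode of a Gamma(a, b) with a ≥ 1 (shape–rate) is (a−1)/b = 46/7.9 ≈ 5.823.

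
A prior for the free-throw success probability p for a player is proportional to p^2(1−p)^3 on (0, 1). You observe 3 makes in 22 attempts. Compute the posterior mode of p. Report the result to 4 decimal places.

p̂_MAP = 0.1852

The prior density ∝ p^2(1−p)^3 is the kernel of Beta(3, 4).
Data: 3 successes in 22 trials. The binomial likelihood contributes p^3(1−p)^19, so the posterior is Beta(3+3, 4+19) = Beta(6, 23).
For Beta(a, b) with a, b > 1 the mode is (a−1)/(a+b−2) = 5/27 ≈ 0.1852.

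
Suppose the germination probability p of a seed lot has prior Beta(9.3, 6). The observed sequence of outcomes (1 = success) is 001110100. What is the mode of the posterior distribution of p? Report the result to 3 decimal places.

p̂_MAP = 0.552

Prior: Beta(9.3, 6).
Data: 4 successes in 9 trials (from the sequence). The binomial likelihood contributes p^4(1−p)^5, so the posterior is Beta(9.3+4, 6+5) = Beta(13.3, 11).
For Beta(a, b) with a, b > 1 the mode is (a−1)/(a+b−2) = 12.3/22.3 ≈ 0.552.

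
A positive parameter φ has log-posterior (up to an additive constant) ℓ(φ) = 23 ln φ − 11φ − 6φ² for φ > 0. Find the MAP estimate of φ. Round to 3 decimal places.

ℓ'(φ) = 23/φ − 11 − 12φ. Setting this to zero and multiplying by φ: 12φ² + 11φ − 23 = 0.
φ = (−11 + √(11² + 4·12·23)) / (2·12) = (−11 + √1225) / 24 = (−11 + 35)/24 = 1.
ℓ''(φ) = −23/φ² − 12 < 0, confirming a maximum.

φ̂_MAP = 1.000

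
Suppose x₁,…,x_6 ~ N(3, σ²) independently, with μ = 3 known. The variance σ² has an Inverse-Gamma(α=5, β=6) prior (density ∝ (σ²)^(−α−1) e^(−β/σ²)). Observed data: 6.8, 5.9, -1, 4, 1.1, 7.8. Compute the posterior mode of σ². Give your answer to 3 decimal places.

σ̂²_MAP = 4.361

Sum of squared deviations about the known mean: SS = (6.8−3)² + (5.9−3)² + (-1−3)² + (4−3)² + (1.1−3)² + (7.8−3)² = 66.5.
The Normal likelihood contributes (σ²)^(−n/2) exp(−SS/(2σ²)), so the posterior is Inverse-Gamma(α + n/2, β + SS/2) = Inverse-Gamma(8, 39.25).
The mode of Inverse-Gamma(a, b) is b/(a+1) = 39.25/9 ≈ 4.361.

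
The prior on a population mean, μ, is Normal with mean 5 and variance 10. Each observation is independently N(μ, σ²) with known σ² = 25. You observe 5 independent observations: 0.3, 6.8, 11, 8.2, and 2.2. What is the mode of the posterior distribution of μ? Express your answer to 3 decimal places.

n = 5; x̄ = (0.3 + 6.8 + 11 + 8.2 + 2.2)/5 = 28.5/5 = 5.7.
For a Normal prior and Normal likelihood with known variance, the posterior is Normal; its mode equals its mean, the precision-weighted average.
Prior precision 1/σ₀² = 1/10 = 0.1; data precision n/σ² = 5/25 = 0.2.
μ̂ = (0.1·5 + 0.2·5.7) / (0.1 + 0.2) = 1.64/0.3 = 82/15 ≈ 5.467.

μ̂_MAP = 5.467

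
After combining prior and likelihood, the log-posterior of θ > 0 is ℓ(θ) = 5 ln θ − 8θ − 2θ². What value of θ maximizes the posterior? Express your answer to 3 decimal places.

θ̂_MAP = 0.500

ℓ'(θ) = 5/θ − 8 − 4θ. Setting this to zero and multiplying by θ: 4θ² + 8θ − 5 = 0.
θ = (−8 + √(8² + 4·4·5)) / (2·4) = (−8 + √144) / 8 = (−8 + 12)/8 = 1/2.
ℓ''(θ) = −5/θ² − 4 < 0, confirming a maximum.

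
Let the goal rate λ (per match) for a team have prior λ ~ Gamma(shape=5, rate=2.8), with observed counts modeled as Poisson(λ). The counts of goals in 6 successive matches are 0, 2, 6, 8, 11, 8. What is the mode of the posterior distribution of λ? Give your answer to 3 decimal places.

λ̂_MAP = 4.432

Σxᵢ = 0+2+6+8+11+8 = 35, with n = 6.
Posterior ∝ λ^4e^(−2.8λ) · λ^35e^(−6λ) = λ^39e^(−8.8λ), i.e. Gamma(shape=40, rate=8.8).
The mode of a Gamma(a, b) with a ≥ 1 (shape–rate) is (a−1)/b = 39/8.8 ≈ 4.432.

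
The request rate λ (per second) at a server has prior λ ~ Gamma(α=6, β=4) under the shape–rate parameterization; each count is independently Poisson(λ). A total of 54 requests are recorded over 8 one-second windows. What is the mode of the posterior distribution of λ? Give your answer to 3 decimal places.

λ̂_MAP = 4.917

Σxᵢ = 54, n = 8.
Posterior ∝ λ^5e^(−4λ) · λ^54e^(−8λ) = λ^59e^(−12λ), i.e. Gamma(shape=60, rate=12).
The mode of a Gamma(a, b) with a ≥ 1 (shape–rate) is (a−1)/b = 59/12 ≈ 4.917.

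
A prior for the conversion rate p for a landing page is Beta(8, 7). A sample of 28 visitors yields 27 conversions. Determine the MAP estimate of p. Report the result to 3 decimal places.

p̂_MAP = 0.829

Prior: Beta(8, 7).
Data: 27 successes in 28 trials. The binomial likelihood contributes p^27(1−p)^1, so the posterior is Beta(8+27, 7+1) = Beta(35, 8).
For Beta(a, b) with a, b > 1 the mode is (a−1)/(a+b−2) = 34/41 ≈ 0.829.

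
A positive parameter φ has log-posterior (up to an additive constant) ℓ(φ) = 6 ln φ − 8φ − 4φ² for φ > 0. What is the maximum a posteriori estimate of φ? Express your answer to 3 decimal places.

ℓ'(φ) = 6/φ − 8 − 8φ. Setting this to zero and multiplying by φ: 8φ² + 8φ − 6 = 0.
φ = (−8 + √(8² + 4·8·6)) / (2·8) = (−8 + √256) / 16 = (−8 + 16)/16 = 1/2.
ℓ''(φ) = −6/φ² − 8 < 0, confirming a maximum.

φ̂_MAP = 0.500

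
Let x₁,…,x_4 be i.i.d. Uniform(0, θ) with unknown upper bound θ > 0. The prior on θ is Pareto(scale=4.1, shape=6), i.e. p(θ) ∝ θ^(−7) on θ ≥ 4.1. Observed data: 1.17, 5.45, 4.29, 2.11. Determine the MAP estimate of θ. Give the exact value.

θ̂_MAP = 5.45

The Uniform(0, θ) likelihood is θ^(−n) for θ ≥ max(xᵢ), zero otherwise. Here max(xᵢ) = 5.45.
Posterior ∝ θ^(−7) · θ^(−4) = θ^(−11) on θ ≥ max(4.1, 5.45) = 5.45.
This density is strictly decreasing in θ, so the posterior mode lies at the lower boundary of the support.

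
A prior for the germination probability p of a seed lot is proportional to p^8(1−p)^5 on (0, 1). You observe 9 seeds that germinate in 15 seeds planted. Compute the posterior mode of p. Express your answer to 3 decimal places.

The prior density ∝ p^8(1−p)^5 is the kernel of Beta(9, 6).
Data: 9 successes in 15 trials. The binomial likelihood contributes p^9(1−p)^6, so the posterior is Beta(9+9, 6+6) = Beta(18, 12).
For Beta(a, b) with a, b > 1 the mode is (a−1)/(a+b−2) = 17/28 ≈ 0.607.

p̂_MAP = 0.607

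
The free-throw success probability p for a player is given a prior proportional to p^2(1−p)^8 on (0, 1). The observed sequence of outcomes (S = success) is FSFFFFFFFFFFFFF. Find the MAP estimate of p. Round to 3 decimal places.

p̂_MAP = 0.120

The prior density ∝ p^2(1−p)^8 is the kernel of Beta(3, 9).
Data: 1 success in 15 trials (from the sequence). The binomial likelihood contributes p(1−p)^14, so the posterior is Beta(3+1, 9+14) = Beta(4, 23).
For Beta(a, b) with a, b > 1 the mode is (a−1)/(a+b−2) = 3/25 ≈ 0.120.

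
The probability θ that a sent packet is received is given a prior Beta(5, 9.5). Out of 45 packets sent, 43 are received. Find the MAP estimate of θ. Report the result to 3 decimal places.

θ̂_MAP = 0.817

Prior: Beta(5, 9.5).
Data: 43 successes in 45 trials. The binomial likelihood contributes θ^43(1−θ)^2, so the posterior is Beta(5+43, 9.5+2) = Beta(48, 11.5).
For Beta(a, b) with a, b > 1 the mode is (a−1)/(a+b−2) = 47/57.5 ≈ 0.817.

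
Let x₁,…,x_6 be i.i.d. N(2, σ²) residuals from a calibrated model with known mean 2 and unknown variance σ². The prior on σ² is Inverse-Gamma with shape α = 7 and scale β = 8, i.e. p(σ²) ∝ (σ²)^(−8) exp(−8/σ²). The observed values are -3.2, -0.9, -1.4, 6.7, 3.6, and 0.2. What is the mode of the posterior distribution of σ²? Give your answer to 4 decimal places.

Sum of squared deviations about the known mean: SS = (-3.2−2)² + (-0.9−2)² + (-1.4−2)² + (6.7−2)² + (3.6−2)² + (0.2−2)² = 74.9.
The Normal likelihood contributes (σ²)^(−n/2) exp(−SS/(2σ²)), so the posterior is Inverse-Gamma(α + n/2, β + SS/2) = Inverse-Gamma(10, 45.45).
The mode of Inverse-Gamma(a, b) is b/(a+1) = 45.45/11 ≈ 4.1318.

σ̂²_MAP = 4.1318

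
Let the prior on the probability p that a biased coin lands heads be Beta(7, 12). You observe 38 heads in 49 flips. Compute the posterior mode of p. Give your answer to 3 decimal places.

p̂_MAP = 0.667

Prior: Beta(7, 12).
Data: 38 successes in 49 trials. The binomial likelihood contributes p^38(1−p)^11, so the posterior is Beta(7+38, 12+11) = Beta(45, 23).
For Beta(a, b) with a, b > 1 the mode is (a−1)/(a+b−2) = 44/66 ≈ 0.667.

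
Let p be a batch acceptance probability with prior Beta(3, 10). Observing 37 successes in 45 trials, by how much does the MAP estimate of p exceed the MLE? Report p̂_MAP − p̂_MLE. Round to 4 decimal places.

MAP − MLE = -0.1258

Posterior is Beta(40, 18); MAP = (40−1)/(58−2) = 39/56 ≈ 0.69643.
MLE ignores the prior: p̂_MLE = k/n = 37/45 ≈ 0.82222.
Difference = 39/56 − 37/45 = -317/2520 ≈ -0.1258.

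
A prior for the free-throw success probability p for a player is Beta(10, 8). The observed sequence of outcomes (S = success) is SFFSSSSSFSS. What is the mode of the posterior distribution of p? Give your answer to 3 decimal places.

p̂_MAP = 0.630

Prior: Beta(10, 8).
Data: 8 successes in 11 trials (from the sequence). The binomial likelihood contributes p^8(1−p)^3, so the posterior is Beta(10+8, 8+3) = Beta(18, 11).
For Beta(a, b) with a, b > 1 the mode is (a−1)/(a+b−2) = 17/27 ≈ 0.630.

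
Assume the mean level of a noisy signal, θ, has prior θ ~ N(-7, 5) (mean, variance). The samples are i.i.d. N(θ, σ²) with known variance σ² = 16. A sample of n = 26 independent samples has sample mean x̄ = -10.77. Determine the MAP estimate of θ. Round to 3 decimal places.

n = 26, x̄ = -10.77.
For a Normal prior and Normal likelihood with known variance, the posterior is Normal; its mode equals its mean, the precision-weighted average.
Prior precision 1/σ₀² = 1/5 = 0.2; data precision n/σ² = 26/16 = 1.625.
θ̂ = (0.2·(-7) + 1.625·(-10.77)) / (0.2 + 1.625) = (-18.90125)/1.825 = -15121/1460 ≈ -10.357.

θ̂_MAP = -10.357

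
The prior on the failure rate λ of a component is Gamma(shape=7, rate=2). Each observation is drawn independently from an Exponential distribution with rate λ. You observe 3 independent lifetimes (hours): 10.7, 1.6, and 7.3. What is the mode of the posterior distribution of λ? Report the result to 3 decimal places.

λ̂_MAP = 0.417

The Exponential(rate=λ) likelihood is ∝ λ^n e^(−λΣtᵢ). Here n = 3 and Σtᵢ = 10.7 + 1.6 + 7.3 = 19.6.
Posterior ∝ λ^6e^(−2λ) · λ^3e^(−19.6λ) = λ^9e^(−21.6λ), i.e. Gamma(10, 21.6).
Mode = (a−1)/b = 9/21.6 ≈ 0.417.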